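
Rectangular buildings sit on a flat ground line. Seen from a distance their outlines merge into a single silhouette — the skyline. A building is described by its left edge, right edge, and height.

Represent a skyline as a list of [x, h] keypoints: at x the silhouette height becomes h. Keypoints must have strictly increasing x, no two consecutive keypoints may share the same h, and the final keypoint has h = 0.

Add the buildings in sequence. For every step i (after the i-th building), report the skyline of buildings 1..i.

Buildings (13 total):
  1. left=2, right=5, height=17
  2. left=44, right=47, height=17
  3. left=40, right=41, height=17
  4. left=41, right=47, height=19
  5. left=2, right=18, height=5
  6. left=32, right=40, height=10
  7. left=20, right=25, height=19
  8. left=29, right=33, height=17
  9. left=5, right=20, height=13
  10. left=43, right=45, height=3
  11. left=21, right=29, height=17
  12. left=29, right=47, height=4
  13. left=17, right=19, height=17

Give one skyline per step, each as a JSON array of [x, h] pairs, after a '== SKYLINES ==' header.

== SKYLINES ==
[[2,17],[5,0]]
[[2,17],[5,0],[44,17],[47,0]]
[[2,17],[5,0],[40,17],[41,0],[44,17],[47,0]]
[[2,17],[5,0],[40,17],[41,19],[47,0]]
[[2,17],[5,5],[18,0],[40,17],[41,19],[47,0]]
[[2,17],[5,5],[18,0],[32,10],[40,17],[41,19],[47,0]]
[[2,17],[5,5],[18,0],[20,19],[25,0],[32,10],[40,17],[41,19],[47,0]]
[[2,17],[5,5],[18,0],[20,19],[25,0],[29,17],[33,10],[40,17],[41,19],[47,0]]
[[2,17],[5,13],[20,19],[25,0],[29,17],[33,10],[40,17],[41,19],[47,0]]
[[2,17],[5,13],[20,19],[25,0],[29,17],[33,10],[40,17],[41,19],[47,0]]
[[2,17],[5,13],[20,19],[25,17],[33,10],[40,17],[41,19],[47,0]]
[[2,17],[5,13],[20,19],[25,17],[33,10],[40,17],[41,19],[47,0]]
[[2,17],[5,13],[17,17],[19,13],[20,19],[25,17],[33,10],[40,17],[41,19],[47,0]]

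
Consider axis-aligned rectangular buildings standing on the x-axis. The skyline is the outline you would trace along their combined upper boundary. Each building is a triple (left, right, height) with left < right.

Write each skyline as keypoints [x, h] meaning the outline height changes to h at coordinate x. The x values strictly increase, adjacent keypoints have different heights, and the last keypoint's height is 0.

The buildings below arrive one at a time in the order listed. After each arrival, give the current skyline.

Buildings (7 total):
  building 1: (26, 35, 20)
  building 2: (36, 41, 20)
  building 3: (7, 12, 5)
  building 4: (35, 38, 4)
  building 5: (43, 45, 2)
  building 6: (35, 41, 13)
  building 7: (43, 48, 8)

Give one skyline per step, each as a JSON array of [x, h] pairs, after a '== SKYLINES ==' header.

== SKYLINES ==
[[26,20],[35,0]]
[[26,20],[35,0],[36,20],[41,0]]
[[7,5],[12,0],[26,20],[35,0],[36,20],[41,0]]
[[7,5],[12,0],[26,20],[35,4],[36,20],[41,0]]
[[7,5],[12,0],[26,20],[35,4],[36,20],[41,0],[43,2],[45,0]]
[[7,5],[12,0],[26,20],[35,13],[36,20],[41,0],[43,2],[45,0]]
[[7,5],[12,0],[26,20],[35,13],[36,20],[41,0],[43,8],[48,0]]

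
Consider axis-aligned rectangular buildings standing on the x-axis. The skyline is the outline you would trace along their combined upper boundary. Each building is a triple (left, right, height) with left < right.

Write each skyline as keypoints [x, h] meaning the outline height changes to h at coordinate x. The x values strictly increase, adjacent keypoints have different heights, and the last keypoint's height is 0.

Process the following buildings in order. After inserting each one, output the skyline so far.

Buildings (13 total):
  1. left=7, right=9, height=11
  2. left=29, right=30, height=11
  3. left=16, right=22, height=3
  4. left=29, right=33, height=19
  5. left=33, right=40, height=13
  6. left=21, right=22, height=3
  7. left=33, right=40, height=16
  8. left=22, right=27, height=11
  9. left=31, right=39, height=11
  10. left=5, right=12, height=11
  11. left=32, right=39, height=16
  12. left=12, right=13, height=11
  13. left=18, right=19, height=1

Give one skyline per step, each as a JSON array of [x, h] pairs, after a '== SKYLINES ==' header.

== SKYLINES ==
[[7,11],[9,0]]
[[7,11],[9,0],[29,11],[30,0]]
[[7,11],[9,0],[16,3],[22,0],[29,11],[30,0]]
[[7,11],[9,0],[16,3],[22,0],[29,19],[33,0]]
[[7,11],[9,0],[16,3],[22,0],[29,19],[33,13],[40,0]]
[[7,11],[9,0],[16,3],[22,0],[29,19],[33,13],[40,0]]
[[7,11],[9,0],[16,3],[22,0],[29,19],[33,16],[40,0]]
[[7,11],[9,0],[16,3],[22,11],[27,0],[29,19],[33,16],[40,0]]
[[7,11],[9,0],[16,3],[22,11],[27,0],[29,19],[33,16],[40,0]]
[[5,11],[12,0],[16,3],[22,11],[27,0],[29,19],[33,16],[40,0]]
[[5,11],[12,0],[16,3],[22,11],[27,0],[29,19],[33,16],[40,0]]
[[5,11],[13,0],[16,3],[22,11],[27,0],[29,19],[33,16],[40,0]]
[[5,11],[13,0],[16,3],[22,11],[27,0],[29,19],[33,16],[40,0]]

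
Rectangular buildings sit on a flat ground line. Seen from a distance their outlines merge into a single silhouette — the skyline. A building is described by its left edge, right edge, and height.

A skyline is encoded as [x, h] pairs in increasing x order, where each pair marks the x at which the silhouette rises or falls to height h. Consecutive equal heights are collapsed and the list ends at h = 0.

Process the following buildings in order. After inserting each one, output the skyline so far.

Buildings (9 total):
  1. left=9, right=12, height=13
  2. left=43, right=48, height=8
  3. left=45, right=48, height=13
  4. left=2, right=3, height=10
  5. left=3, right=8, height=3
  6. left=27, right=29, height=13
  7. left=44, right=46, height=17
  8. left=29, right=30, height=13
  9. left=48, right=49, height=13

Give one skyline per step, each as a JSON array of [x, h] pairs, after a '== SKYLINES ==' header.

== SKYLINES ==
[[9,13],[12,0]]
[[9,13],[12,0],[43,8],[48,0]]
[[9,13],[12,0],[43,8],[45,13],[48,0]]
[[2,10],[3,0],[9,13],[12,0],[43,8],[45,13],[48,0]]
[[2,10],[3,3],[8,0],[9,13],[12,0],[43,8],[45,13],[48,0]]
[[2,10],[3,3],[8,0],[9,13],[12,0],[27,13],[29,0],[43,8],[45,13],[48,0]]
[[2,10],[3,3],[8,0],[9,13],[12,0],[27,13],[29,0],[43,8],[44,17],[46,13],[48,0]]
[[2,10],[3,3],[8,0],[9,13],[12,0],[27,13],[30,0],[43,8],[44,17],[46,13],[48,0]]
[[2,10],[3,3],[8,0],[9,13],[12,0],[27,13],[30,0],[43,8],[44,17],[46,13],[49,0]]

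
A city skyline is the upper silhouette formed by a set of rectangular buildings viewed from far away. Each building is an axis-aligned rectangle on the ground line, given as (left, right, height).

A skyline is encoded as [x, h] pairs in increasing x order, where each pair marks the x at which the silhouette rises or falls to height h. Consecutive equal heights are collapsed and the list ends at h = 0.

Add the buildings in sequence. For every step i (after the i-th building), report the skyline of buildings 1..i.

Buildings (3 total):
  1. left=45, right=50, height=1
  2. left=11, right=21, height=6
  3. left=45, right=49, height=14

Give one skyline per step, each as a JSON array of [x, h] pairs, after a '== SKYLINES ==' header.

== SKYLINES ==
[[45,1],[50,0]]
[[11,6],[21,0],[45,1],[50,0]]
[[11,6],[21,0],[45,14],[49,1],[50,0]]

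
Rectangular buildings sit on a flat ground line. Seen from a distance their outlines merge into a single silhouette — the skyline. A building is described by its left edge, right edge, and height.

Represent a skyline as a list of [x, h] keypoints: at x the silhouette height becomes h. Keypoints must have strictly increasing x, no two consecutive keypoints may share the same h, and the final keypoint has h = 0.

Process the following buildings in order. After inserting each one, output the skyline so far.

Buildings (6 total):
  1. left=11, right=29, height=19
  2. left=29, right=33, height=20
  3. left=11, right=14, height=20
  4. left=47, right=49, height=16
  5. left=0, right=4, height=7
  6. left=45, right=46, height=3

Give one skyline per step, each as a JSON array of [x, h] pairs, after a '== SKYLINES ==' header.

== SKYLINES ==
[[11,19],[29,0]]
[[11,19],[29,20],[33,0]]
[[11,20],[14,19],[29,20],[33,0]]
[[11,20],[14,19],[29,20],[33,0],[47,16],[49,0]]
[[0,7],[4,0],[11,20],[14,19],[29,20],[33,0],[47,16],[49,0]]
[[0,7],[4,0],[11,20],[14,19],[29,20],[33,0],[45,3],[46,0],[47,16],[49,0]]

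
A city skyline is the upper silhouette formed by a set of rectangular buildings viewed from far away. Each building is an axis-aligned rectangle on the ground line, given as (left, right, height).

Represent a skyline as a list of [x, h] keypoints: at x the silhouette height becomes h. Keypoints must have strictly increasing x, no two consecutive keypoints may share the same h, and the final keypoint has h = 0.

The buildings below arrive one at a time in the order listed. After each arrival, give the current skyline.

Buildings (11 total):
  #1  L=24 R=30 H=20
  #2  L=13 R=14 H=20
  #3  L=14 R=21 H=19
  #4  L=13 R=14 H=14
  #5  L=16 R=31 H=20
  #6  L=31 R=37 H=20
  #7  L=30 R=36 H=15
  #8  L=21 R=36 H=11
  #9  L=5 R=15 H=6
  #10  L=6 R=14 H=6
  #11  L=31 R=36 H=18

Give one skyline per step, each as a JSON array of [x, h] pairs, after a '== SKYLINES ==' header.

== SKYLINES ==
[[24,20],[30,0]]
[[13,20],[14,0],[24,20],[30,0]]
[[13,20],[14,19],[21,0],[24,20],[30,0]]
[[13,20],[14,19],[21,0],[24,20],[30,0]]
[[13,20],[14,19],[16,20],[31,0]]
[[13,20],[14,19],[16,20],[37,0]]
[[13,20],[14,19],[16,20],[37,0]]
[[13,20],[14,19],[16,20],[37,0]]
[[5,6],[13,20],[14,19],[16,20],[37,0]]
[[5,6],[13,20],[14,19],[16,20],[37,0]]
[[5,6],[13,20],[14,19],[16,20],[37,0]]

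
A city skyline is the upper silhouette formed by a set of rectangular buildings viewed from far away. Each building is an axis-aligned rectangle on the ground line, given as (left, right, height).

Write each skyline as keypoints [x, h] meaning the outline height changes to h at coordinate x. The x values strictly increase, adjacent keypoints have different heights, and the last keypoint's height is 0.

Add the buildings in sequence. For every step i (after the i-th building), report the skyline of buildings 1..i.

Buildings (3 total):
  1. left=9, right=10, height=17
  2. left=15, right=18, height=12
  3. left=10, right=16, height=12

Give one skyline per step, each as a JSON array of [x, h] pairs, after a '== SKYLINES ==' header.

== SKYLINES ==
[[9,17],[10,0]]
[[9,17],[10,0],[15,12],[18,0]]
[[9,17],[10,12],[18,0]]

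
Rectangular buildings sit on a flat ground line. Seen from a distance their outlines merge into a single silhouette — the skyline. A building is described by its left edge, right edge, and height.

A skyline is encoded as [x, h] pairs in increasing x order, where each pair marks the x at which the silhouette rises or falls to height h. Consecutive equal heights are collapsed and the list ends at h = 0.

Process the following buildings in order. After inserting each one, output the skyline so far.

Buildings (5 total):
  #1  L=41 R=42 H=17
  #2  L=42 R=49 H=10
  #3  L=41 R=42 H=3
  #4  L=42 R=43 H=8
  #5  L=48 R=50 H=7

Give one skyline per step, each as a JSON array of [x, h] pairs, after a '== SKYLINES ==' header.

== SKYLINES ==
[[41,17],[42,0]]
[[41,17],[42,10],[49,0]]
[[41,17],[42,10],[49,0]]
[[41,17],[42,10],[49,0]]
[[41,17],[42,10],[49,7],[50,0]]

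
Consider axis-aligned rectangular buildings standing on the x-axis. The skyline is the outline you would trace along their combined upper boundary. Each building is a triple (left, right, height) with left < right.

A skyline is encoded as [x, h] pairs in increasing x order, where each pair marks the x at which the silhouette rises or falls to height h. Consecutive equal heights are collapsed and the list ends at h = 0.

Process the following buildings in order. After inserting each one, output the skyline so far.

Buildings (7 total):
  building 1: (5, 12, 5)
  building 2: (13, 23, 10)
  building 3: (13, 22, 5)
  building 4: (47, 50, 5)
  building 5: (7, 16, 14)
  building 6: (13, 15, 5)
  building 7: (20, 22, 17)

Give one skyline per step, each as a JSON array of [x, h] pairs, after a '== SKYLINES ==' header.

== SKYLINES ==
[[5,5],[12,0]]
[[5,5],[12,0],[13,10],[23,0]]
[[5,5],[12,0],[13,10],[23,0]]
[[5,5],[12,0],[13,10],[23,0],[47,5],[50,0]]
[[5,5],[7,14],[16,10],[23,0],[47,5],[50,0]]
[[5,5],[7,14],[16,10],[23,0],[47,5],[50,0]]
[[5,5],[7,14],[16,10],[20,17],[22,10],[23,0],[47,5],[50,0]]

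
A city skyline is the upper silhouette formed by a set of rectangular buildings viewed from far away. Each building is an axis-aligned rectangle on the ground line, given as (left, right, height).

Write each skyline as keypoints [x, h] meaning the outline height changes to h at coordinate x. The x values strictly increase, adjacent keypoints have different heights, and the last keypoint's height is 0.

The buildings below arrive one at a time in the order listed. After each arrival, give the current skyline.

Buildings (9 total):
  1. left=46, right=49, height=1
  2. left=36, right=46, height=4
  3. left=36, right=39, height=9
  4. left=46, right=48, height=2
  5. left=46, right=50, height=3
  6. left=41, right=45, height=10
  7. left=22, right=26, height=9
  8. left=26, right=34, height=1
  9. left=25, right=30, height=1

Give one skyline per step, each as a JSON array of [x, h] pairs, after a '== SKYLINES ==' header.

== SKYLINES ==
[[46,1],[49,0]]
[[36,4],[46,1],[49,0]]
[[36,9],[39,4],[46,1],[49,0]]
[[36,9],[39,4],[46,2],[48,1],[49,0]]
[[36,9],[39,4],[46,3],[50,0]]
[[36,9],[39,4],[41,10],[45,4],[46,3],[50,0]]
[[22,9],[26,0],[36,9],[39,4],[41,10],[45,4],[46,3],[50,0]]
[[22,9],[26,1],[34,0],[36,9],[39,4],[41,10],[45,4],[46,3],[50,0]]
[[22,9],[26,1],[34,0],[36,9],[39,4],[41,10],[45,4],[46,3],[50,0]]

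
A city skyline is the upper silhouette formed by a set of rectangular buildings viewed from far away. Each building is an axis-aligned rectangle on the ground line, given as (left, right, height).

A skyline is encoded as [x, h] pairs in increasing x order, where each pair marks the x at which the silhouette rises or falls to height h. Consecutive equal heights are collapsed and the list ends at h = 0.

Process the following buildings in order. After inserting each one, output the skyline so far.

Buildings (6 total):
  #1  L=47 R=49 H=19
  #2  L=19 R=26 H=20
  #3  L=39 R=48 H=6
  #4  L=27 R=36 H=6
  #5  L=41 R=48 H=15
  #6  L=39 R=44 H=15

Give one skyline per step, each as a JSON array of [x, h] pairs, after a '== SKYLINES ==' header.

== SKYLINES ==
[[47,19],[49,0]]
[[19,20],[26,0],[47,19],[49,0]]
[[19,20],[26,0],[39,6],[47,19],[49,0]]
[[19,20],[26,0],[27,6],[36,0],[39,6],[47,19],[49,0]]
[[19,20],[26,0],[27,6],[36,0],[39,6],[41,15],[47,19],[49,0]]
[[19,20],[26,0],[27,6],[36,0],[39,15],[47,19],[49,0]]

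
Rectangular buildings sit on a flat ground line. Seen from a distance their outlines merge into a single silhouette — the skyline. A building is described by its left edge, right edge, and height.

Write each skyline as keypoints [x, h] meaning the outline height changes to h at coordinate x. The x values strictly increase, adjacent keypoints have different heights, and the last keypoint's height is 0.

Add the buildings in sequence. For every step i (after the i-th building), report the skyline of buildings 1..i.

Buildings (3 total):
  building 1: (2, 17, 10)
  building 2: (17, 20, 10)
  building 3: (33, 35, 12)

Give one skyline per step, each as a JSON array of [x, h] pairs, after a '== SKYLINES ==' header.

== SKYLINES ==
[[2,10],[17,0]]
[[2,10],[20,0]]
[[2,10],[20,0],[33,12],[35,0]]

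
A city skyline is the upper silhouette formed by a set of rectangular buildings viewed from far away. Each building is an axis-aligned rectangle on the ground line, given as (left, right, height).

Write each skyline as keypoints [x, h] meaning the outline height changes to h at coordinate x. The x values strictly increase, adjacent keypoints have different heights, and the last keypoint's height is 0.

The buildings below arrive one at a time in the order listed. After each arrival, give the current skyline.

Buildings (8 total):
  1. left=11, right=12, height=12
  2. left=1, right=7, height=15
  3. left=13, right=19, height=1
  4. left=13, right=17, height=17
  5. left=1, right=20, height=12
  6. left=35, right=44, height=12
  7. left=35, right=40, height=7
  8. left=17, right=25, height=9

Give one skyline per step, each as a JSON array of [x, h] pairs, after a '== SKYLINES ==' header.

== SKYLINES ==
[[11,12],[12,0]]
[[1,15],[7,0],[11,12],[12,0]]
[[1,15],[7,0],[11,12],[12,0],[13,1],[19,0]]
[[1,15],[7,0],[11,12],[12,0],[13,17],[17,1],[19,0]]
[[1,15],[7,12],[13,17],[17,12],[20,0]]
[[1,15],[7,12],[13,17],[17,12],[20,0],[35,12],[44,0]]
[[1,15],[7,12],[13,17],[17,12],[20,0],[35,12],[44,0]]
[[1,15],[7,12],[13,17],[17,12],[20,9],[25,0],[35,12],[44,0]]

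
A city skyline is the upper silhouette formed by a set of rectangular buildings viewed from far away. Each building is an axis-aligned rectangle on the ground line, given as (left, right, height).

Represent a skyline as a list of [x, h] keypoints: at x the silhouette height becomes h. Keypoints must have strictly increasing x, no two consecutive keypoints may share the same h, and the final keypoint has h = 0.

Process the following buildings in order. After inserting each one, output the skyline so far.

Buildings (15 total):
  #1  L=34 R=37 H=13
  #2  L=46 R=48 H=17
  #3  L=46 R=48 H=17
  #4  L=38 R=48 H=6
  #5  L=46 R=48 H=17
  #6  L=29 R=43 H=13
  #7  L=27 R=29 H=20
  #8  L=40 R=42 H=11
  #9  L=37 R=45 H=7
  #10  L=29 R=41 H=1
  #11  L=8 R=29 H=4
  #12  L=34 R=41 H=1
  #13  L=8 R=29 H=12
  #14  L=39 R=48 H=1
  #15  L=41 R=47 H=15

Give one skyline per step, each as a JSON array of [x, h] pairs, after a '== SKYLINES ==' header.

== SKYLINES ==
[[34,13],[37,0]]
[[34,13],[37,0],[46,17],[48,0]]
[[34,13],[37,0],[46,17],[48,0]]
[[34,13],[37,0],[38,6],[46,17],[48,0]]
[[34,13],[37,0],[38,6],[46,17],[48,0]]
[[29,13],[43,6],[46,17],[48,0]]
[[27,20],[29,13],[43,6],[46,17],[48,0]]
[[27,20],[29,13],[43,6],[46,17],[48,0]]
[[27,20],[29,13],[43,7],[45,6],[46,17],[48,0]]
[[27,20],[29,13],[43,7],[45,6],[46,17],[48,0]]
[[8,4],[27,20],[29,13],[43,7],[45,6],[46,17],[48,0]]
[[8,4],[27,20],[29,13],[43,7],[45,6],[46,17],[48,0]]
[[8,12],[27,20],[29,13],[43,7],[45,6],[46,17],[48,0]]
[[8,12],[27,20],[29,13],[43,7],[45,6],[46,17],[48,0]]
[[8,12],[27,20],[29,13],[41,15],[46,17],[48,0]]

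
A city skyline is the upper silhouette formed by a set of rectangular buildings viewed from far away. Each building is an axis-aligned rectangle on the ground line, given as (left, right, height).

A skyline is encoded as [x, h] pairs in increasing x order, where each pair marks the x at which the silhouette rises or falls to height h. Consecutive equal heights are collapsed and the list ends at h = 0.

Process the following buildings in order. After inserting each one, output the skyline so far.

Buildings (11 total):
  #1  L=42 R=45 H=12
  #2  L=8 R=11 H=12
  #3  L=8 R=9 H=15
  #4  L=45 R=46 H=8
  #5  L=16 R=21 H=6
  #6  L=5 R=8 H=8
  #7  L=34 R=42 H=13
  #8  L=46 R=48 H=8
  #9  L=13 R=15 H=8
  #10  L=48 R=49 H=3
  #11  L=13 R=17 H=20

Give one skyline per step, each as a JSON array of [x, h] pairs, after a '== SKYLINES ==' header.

== SKYLINES ==
[[42,12],[45,0]]
[[8,12],[11,0],[42,12],[45,0]]
[[8,15],[9,12],[11,0],[42,12],[45,0]]
[[8,15],[9,12],[11,0],[42,12],[45,8],[46,0]]
[[8,15],[9,12],[11,0],[16,6],[21,0],[42,12],[45,8],[46,0]]
[[5,8],[8,15],[9,12],[11,0],[16,6],[21,0],[42,12],[45,8],[46,0]]
[[5,8],[8,15],[9,12],[11,0],[16,6],[21,0],[34,13],[42,12],[45,8],[46,0]]
[[5,8],[8,15],[9,12],[11,0],[16,6],[21,0],[34,13],[42,12],[45,8],[48,0]]
[[5,8],[8,15],[9,12],[11,0],[13,8],[15,0],[16,6],[21,0],[34,13],[42,12],[45,8],[48,0]]
[[5,8],[8,15],[9,12],[11,0],[13,8],[15,0],[16,6],[21,0],[34,13],[42,12],[45,8],[48,3],[49,0]]
[[5,8],[8,15],[9,12],[11,0],[13,20],[17,6],[21,0],[34,13],[42,12],[45,8],[48,3],[49,0]]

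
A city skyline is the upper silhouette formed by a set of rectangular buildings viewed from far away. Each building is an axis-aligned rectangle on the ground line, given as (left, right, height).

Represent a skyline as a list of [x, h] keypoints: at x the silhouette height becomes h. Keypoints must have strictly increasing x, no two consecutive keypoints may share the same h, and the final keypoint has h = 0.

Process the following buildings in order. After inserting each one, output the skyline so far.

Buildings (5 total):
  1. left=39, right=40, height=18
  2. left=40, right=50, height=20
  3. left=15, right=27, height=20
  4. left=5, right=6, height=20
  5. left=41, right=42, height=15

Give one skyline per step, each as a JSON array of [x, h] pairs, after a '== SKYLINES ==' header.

== SKYLINES ==
[[39,18],[40,0]]
[[39,18],[40,20],[50,0]]
[[15,20],[27,0],[39,18],[40,20],[50,0]]
[[5,20],[6,0],[15,20],[27,0],[39,18],[40,20],[50,0]]
[[5,20],[6,0],[15,20],[27,0],[39,18],[40,20],[50,0]]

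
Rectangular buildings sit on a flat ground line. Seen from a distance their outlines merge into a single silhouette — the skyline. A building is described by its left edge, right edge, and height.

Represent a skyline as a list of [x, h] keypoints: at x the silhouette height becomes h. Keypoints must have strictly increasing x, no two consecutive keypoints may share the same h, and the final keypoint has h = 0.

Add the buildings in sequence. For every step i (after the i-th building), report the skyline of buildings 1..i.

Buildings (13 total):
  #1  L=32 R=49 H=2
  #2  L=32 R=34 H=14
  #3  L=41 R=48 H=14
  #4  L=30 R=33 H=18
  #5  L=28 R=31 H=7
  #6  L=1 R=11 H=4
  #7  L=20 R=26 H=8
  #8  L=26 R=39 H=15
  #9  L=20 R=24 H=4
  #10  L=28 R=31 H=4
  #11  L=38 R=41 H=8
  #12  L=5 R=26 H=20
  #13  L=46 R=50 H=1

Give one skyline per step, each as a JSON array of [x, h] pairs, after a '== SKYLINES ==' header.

== SKYLINES ==
[[32,2],[49,0]]
[[32,14],[34,2],[49,0]]
[[32,14],[34,2],[41,14],[48,2],[49,0]]
[[30,18],[33,14],[34,2],[41,14],[48,2],[49,0]]
[[28,7],[30,18],[33,14],[34,2],[41,14],[48,2],[49,0]]
[[1,4],[11,0],[28,7],[30,18],[33,14],[34,2],[41,14],[48,2],[49,0]]
[[1,4],[11,0],[20,8],[26,0],[28,7],[30,18],[33,14],[34,2],[41,14],[48,2],[49,0]]
[[1,4],[11,0],[20,8],[26,15],[30,18],[33,15],[39,2],[41,14],[48,2],[49,0]]
[[1,4],[11,0],[20,8],[26,15],[30,18],[33,15],[39,2],[41,14],[48,2],[49,0]]
[[1,4],[11,0],[20,8],[26,15],[30,18],[33,15],[39,2],[41,14],[48,2],[49,0]]
[[1,4],[11,0],[20,8],[26,15],[30,18],[33,15],[39,8],[41,14],[48,2],[49,0]]
[[1,4],[5,20],[26,15],[30,18],[33,15],[39,8],[41,14],[48,2],[49,0]]
[[1,4],[5,20],[26,15],[30,18],[33,15],[39,8],[41,14],[48,2],[49,1],[50,0]]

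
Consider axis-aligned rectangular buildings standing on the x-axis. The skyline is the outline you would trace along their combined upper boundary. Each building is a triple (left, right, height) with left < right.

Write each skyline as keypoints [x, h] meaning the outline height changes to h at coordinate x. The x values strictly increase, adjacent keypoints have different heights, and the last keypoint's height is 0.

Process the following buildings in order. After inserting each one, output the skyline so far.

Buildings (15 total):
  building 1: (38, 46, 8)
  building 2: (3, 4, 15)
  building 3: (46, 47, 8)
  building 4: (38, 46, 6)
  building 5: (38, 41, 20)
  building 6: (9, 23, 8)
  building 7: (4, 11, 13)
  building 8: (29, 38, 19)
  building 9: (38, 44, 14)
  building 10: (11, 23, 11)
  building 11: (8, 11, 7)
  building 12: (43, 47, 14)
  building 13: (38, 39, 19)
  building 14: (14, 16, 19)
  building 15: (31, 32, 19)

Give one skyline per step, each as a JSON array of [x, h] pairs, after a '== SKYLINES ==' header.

== SKYLINES ==
[[38,8],[46,0]]
[[3,15],[4,0],[38,8],[46,0]]
[[3,15],[4,0],[38,8],[47,0]]
[[3,15],[4,0],[38,8],[47,0]]
[[3,15],[4,0],[38,20],[41,8],[47,0]]
[[3,15],[4,0],[9,8],[23,0],[38,20],[41,8],[47,0]]
[[3,15],[4,13],[11,8],[23,0],[38,20],[41,8],[47,0]]
[[3,15],[4,13],[11,8],[23,0],[29,19],[38,20],[41,8],[47,0]]
[[3,15],[4,13],[11,8],[23,0],[29,19],[38,20],[41,14],[44,8],[47,0]]
[[3,15],[4,13],[11,11],[23,0],[29,19],[38,20],[41,14],[44,8],[47,0]]
[[3,15],[4,13],[11,11],[23,0],[29,19],[38,20],[41,14],[44,8],[47,0]]
[[3,15],[4,13],[11,11],[23,0],[29,19],[38,20],[41,14],[47,0]]
[[3,15],[4,13],[11,11],[23,0],[29,19],[38,20],[41,14],[47,0]]
[[3,15],[4,13],[11,11],[14,19],[16,11],[23,0],[29,19],[38,20],[41,14],[47,0]]
[[3,15],[4,13],[11,11],[14,19],[16,11],[23,0],[29,19],[38,20],[41,14],[47,0]]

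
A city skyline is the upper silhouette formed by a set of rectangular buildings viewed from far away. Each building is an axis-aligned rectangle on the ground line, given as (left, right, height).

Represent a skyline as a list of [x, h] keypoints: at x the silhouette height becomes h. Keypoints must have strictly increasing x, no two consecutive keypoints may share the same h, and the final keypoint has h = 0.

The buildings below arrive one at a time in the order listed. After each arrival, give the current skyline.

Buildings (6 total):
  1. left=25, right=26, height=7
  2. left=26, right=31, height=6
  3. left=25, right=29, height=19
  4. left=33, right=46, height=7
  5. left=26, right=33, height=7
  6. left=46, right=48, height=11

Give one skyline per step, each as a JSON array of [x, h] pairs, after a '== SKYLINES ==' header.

== SKYLINES ==
[[25,7],[26,0]]
[[25,7],[26,6],[31,0]]
[[25,19],[29,6],[31,0]]
[[25,19],[29,6],[31,0],[33,7],[46,0]]
[[25,19],[29,7],[46,0]]
[[25,19],[29,7],[46,11],[48,0]]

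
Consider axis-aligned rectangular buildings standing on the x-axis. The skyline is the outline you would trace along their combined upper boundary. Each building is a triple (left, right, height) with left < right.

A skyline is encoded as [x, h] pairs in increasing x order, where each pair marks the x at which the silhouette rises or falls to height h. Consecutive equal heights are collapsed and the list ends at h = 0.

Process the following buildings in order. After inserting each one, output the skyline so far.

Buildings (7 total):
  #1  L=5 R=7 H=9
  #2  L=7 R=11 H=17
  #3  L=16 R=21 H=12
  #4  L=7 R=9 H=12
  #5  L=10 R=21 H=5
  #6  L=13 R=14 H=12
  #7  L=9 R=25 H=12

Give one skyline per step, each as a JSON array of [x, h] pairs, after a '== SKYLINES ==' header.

== SKYLINES ==
[[5,9],[7,0]]
[[5,9],[7,17],[11,0]]
[[5,9],[7,17],[11,0],[16,12],[21,0]]
[[5,9],[7,17],[11,0],[16,12],[21,0]]
[[5,9],[7,17],[11,5],[16,12],[21,0]]
[[5,9],[7,17],[11,5],[13,12],[14,5],[16,12],[21,0]]
[[5,9],[7,17],[11,12],[25,0]]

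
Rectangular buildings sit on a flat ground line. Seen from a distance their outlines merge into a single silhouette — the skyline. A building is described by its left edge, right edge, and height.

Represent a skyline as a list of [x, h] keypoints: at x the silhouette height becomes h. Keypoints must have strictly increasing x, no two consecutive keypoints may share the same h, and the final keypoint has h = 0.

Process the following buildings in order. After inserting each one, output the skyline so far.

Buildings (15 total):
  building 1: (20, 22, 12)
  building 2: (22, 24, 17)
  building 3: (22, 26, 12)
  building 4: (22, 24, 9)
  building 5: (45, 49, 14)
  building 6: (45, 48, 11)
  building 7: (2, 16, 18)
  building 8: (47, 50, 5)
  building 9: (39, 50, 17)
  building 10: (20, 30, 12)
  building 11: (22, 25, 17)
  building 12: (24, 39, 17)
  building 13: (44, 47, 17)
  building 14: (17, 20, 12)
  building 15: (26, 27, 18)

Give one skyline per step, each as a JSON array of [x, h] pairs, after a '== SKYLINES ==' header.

== SKYLINES ==
[[20,12],[22,0]]
[[20,12],[22,17],[24,0]]
[[20,12],[22,17],[24,12],[26,0]]
[[20,12],[22,17],[24,12],[26,0]]
[[20,12],[22,17],[24,12],[26,0],[45,14],[49,0]]
[[20,12],[22,17],[24,12],[26,0],[45,14],[49,0]]
[[2,18],[16,0],[20,12],[22,17],[24,12],[26,0],[45,14],[49,0]]
[[2,18],[16,0],[20,12],[22,17],[24,12],[26,0],[45,14],[49,5],[50,0]]
[[2,18],[16,0],[20,12],[22,17],[24,12],[26,0],[39,17],[50,0]]
[[2,18],[16,0],[20,12],[22,17],[24,12],[30,0],[39,17],[50,0]]
[[2,18],[16,0],[20,12],[22,17],[25,12],[30,0],[39,17],[50,0]]
[[2,18],[16,0],[20,12],[22,17],[50,0]]
[[2,18],[16,0],[20,12],[22,17],[50,0]]
[[2,18],[16,0],[17,12],[22,17],[50,0]]
[[2,18],[16,0],[17,12],[22,17],[26,18],[27,17],[50,0]]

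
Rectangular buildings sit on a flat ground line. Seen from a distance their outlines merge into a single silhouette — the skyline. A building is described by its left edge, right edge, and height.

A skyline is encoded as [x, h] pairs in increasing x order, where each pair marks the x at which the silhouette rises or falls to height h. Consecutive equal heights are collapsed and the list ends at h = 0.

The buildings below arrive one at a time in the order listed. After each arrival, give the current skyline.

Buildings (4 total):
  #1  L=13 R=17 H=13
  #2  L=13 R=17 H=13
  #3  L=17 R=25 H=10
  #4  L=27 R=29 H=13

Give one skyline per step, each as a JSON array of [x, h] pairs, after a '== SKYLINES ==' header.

== SKYLINES ==
[[13,13],[17,0]]
[[13,13],[17,0]]
[[13,13],[17,10],[25,0]]
[[13,13],[17,10],[25,0],[27,13],[29,0]]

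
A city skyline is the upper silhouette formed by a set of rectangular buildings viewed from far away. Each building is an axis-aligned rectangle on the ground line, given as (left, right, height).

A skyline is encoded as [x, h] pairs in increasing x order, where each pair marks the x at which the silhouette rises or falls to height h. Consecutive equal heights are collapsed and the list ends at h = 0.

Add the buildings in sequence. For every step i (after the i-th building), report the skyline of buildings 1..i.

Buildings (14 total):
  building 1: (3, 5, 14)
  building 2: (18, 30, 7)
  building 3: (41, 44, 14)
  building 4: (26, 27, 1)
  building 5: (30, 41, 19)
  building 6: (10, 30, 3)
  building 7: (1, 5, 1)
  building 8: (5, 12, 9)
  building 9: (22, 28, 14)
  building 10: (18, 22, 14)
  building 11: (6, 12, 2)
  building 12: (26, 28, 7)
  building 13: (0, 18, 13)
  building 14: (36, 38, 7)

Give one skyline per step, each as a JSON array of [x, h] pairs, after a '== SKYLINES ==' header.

== SKYLINES ==
[[3,14],[5,0]]
[[3,14],[5,0],[18,7],[30,0]]
[[3,14],[5,0],[18,7],[30,0],[41,14],[44,0]]
[[3,14],[5,0],[18,7],[30,0],[41,14],[44,0]]
[[3,14],[5,0],[18,7],[30,19],[41,14],[44,0]]
[[3,14],[5,0],[10,3],[18,7],[30,19],[41,14],[44,0]]
[[1,1],[3,14],[5,0],[10,3],[18,7],[30,19],[41,14],[44,0]]
[[1,1],[3,14],[5,9],[12,3],[18,7],[30,19],[41,14],[44,0]]
[[1,1],[3,14],[5,9],[12,3],[18,7],[22,14],[28,7],[30,19],[41,14],[44,0]]
[[1,1],[3,14],[5,9],[12,3],[18,14],[28,7],[30,19],[41,14],[44,0]]
[[1,1],[3,14],[5,9],[12,3],[18,14],[28,7],[30,19],[41,14],[44,0]]
[[1,1],[3,14],[5,9],[12,3],[18,14],[28,7],[30,19],[41,14],[44,0]]
[[0,13],[3,14],[5,13],[18,14],[28,7],[30,19],[41,14],[44,0]]
[[0,13],[3,14],[5,13],[18,14],[28,7],[30,19],[41,14],[44,0]]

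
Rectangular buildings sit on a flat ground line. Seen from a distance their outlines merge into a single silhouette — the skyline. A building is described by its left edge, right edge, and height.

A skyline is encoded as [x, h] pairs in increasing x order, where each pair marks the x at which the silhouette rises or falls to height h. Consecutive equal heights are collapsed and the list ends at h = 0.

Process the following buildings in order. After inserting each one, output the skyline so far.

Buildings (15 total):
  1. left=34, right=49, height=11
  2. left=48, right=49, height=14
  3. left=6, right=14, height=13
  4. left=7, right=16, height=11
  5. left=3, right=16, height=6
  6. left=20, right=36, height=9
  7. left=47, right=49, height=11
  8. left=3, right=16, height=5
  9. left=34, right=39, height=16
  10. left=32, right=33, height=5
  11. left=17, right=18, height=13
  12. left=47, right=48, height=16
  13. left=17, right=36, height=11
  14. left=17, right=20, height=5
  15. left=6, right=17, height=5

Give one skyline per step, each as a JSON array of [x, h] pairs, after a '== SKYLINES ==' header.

== SKYLINES ==
[[34,11],[49,0]]
[[34,11],[48,14],[49,0]]
[[6,13],[14,0],[34,11],[48,14],[49,0]]
[[6,13],[14,11],[16,0],[34,11],[48,14],[49,0]]
[[3,6],[6,13],[14,11],[16,0],[34,11],[48,14],[49,0]]
[[3,6],[6,13],[14,11],[16,0],[20,9],[34,11],[48,14],[49,0]]
[[3,6],[6,13],[14,11],[16,0],[20,9],[34,11],[48,14],[49,0]]
[[3,6],[6,13],[14,11],[16,0],[20,9],[34,11],[48,14],[49,0]]
[[3,6],[6,13],[14,11],[16,0],[20,9],[34,16],[39,11],[48,14],[49,0]]
[[3,6],[6,13],[14,11],[16,0],[20,9],[34,16],[39,11],[48,14],[49,0]]
[[3,6],[6,13],[14,11],[16,0],[17,13],[18,0],[20,9],[34,16],[39,11],[48,14],[49,0]]
[[3,6],[6,13],[14,11],[16,0],[17,13],[18,0],[20,9],[34,16],[39,11],[47,16],[48,14],[49,0]]
[[3,6],[6,13],[14,11],[16,0],[17,13],[18,11],[34,16],[39,11],[47,16],[48,14],[49,0]]
[[3,6],[6,13],[14,11],[16,0],[17,13],[18,11],[34,16],[39,11],[47,16],[48,14],[49,0]]
[[3,6],[6,13],[14,11],[16,5],[17,13],[18,11],[34,16],[39,11],[47,16],[48,14],[49,0]]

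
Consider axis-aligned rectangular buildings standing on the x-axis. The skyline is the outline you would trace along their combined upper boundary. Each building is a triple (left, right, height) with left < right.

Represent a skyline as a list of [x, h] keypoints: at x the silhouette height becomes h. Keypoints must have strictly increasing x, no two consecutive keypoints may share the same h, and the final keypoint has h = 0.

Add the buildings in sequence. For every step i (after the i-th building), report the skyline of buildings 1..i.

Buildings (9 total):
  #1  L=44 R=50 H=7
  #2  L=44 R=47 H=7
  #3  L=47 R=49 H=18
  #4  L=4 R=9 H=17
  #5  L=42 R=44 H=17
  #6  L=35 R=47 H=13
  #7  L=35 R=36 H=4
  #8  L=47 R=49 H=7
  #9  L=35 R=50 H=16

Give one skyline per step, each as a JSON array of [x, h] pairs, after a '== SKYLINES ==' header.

== SKYLINES ==
[[44,7],[50,0]]
[[44,7],[50,0]]
[[44,7],[47,18],[49,7],[50,0]]
[[4,17],[9,0],[44,7],[47,18],[49,7],[50,0]]
[[4,17],[9,0],[42,17],[44,7],[47,18],[49,7],[50,0]]
[[4,17],[9,0],[35,13],[42,17],[44,13],[47,18],[49,7],[50,0]]
[[4,17],[9,0],[35,13],[42,17],[44,13],[47,18],[49,7],[50,0]]
[[4,17],[9,0],[35,13],[42,17],[44,13],[47,18],[49,7],[50,0]]
[[4,17],[9,0],[35,16],[42,17],[44,16],[47,18],[49,16],[50,0]]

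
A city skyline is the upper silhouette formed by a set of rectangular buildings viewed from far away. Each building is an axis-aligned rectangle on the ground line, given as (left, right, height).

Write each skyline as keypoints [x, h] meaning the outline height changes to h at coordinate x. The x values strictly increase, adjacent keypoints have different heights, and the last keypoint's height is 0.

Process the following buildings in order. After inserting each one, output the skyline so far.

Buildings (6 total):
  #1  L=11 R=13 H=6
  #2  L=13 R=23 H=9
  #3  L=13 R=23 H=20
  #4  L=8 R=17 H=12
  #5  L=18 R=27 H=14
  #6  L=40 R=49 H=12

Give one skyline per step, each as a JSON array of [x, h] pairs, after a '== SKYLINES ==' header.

== SKYLINES ==
[[11,6],[13,0]]
[[11,6],[13,9],[23,0]]
[[11,6],[13,20],[23,0]]
[[8,12],[13,20],[23,0]]
[[8,12],[13,20],[23,14],[27,0]]
[[8,12],[13,20],[23,14],[27,0],[40,12],[49,0]]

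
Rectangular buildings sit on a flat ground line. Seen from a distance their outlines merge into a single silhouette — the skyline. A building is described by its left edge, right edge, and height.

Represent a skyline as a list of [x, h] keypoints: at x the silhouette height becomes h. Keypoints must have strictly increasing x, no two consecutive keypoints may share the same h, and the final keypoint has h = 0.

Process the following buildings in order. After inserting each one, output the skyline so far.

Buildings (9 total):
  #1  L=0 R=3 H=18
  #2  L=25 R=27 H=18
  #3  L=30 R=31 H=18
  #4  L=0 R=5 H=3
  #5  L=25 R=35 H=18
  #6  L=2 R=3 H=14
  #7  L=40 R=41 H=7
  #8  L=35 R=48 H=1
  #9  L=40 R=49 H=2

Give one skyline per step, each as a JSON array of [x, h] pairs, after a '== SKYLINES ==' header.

== SKYLINES ==
[[0,18],[3,0]]
[[0,18],[3,0],[25,18],[27,0]]
[[0,18],[3,0],[25,18],[27,0],[30,18],[31,0]]
[[0,18],[3,3],[5,0],[25,18],[27,0],[30,18],[31,0]]
[[0,18],[3,3],[5,0],[25,18],[35,0]]
[[0,18],[3,3],[5,0],[25,18],[35,0]]
[[0,18],[3,3],[5,0],[25,18],[35,0],[40,7],[41,0]]
[[0,18],[3,3],[5,0],[25,18],[35,1],[40,7],[41,1],[48,0]]
[[0,18],[3,3],[5,0],[25,18],[35,1],[40,7],[41,2],[49,0]]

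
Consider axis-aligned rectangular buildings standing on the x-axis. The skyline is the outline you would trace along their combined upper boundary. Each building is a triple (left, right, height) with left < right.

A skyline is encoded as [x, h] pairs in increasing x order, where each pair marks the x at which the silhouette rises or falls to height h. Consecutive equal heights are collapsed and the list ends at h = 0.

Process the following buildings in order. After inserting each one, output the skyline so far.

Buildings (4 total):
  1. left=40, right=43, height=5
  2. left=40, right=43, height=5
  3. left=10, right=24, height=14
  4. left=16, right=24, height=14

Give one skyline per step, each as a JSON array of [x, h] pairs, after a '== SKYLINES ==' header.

== SKYLINES ==
[[40,5],[43,0]]
[[40,5],[43,0]]
[[10,14],[24,0],[40,5],[43,0]]
[[10,14],[24,0],[40,5],[43,0]]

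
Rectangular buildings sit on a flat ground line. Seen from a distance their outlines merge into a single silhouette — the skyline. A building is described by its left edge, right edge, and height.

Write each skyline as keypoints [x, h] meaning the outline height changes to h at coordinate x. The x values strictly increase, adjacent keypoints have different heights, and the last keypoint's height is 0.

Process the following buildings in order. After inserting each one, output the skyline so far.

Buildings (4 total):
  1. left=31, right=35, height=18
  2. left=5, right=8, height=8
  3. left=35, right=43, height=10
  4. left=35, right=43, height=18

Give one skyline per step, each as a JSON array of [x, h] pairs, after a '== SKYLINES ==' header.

== SKYLINES ==
[[31,18],[35,0]]
[[5,8],[8,0],[31,18],[35,0]]
[[5,8],[8,0],[31,18],[35,10],[43,0]]
[[5,8],[8,0],[31,18],[43,0]]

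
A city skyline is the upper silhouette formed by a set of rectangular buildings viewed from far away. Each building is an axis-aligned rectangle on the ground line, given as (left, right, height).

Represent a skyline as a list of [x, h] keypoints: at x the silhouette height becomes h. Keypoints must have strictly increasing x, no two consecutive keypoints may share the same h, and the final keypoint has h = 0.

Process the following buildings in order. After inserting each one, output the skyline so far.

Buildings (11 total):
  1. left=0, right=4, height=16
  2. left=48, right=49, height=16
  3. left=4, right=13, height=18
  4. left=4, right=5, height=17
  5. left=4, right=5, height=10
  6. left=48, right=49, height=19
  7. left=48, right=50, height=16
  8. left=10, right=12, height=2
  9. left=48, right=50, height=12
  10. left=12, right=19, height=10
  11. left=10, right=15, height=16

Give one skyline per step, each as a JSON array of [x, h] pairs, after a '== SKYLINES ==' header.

== SKYLINES ==
[[0,16],[4,0]]
[[0,16],[4,0],[48,16],[49,0]]
[[0,16],[4,18],[13,0],[48,16],[49,0]]
[[0,16],[4,18],[13,0],[48,16],[49,0]]
[[0,16],[4,18],[13,0],[48,16],[49,0]]
[[0,16],[4,18],[13,0],[48,19],[49,0]]
[[0,16],[4,18],[13,0],[48,19],[49,16],[50,0]]
[[0,16],[4,18],[13,0],[48,19],[49,16],[50,0]]
[[0,16],[4,18],[13,0],[48,19],[49,16],[50,0]]
[[0,16],[4,18],[13,10],[19,0],[48,19],[49,16],[50,0]]
[[0,16],[4,18],[13,16],[15,10],[19,0],[48,19],[49,16],[50,0]]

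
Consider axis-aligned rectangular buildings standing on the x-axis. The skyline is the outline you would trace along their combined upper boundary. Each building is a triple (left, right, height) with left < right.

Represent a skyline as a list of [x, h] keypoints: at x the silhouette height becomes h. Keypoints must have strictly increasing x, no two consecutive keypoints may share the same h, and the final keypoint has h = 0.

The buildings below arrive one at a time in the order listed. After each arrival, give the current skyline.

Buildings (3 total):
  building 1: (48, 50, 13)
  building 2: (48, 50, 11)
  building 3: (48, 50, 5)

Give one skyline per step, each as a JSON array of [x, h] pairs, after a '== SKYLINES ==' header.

== SKYLINES ==
[[48,13],[50,0]]
[[48,13],[50,0]]
[[48,13],[50,0]]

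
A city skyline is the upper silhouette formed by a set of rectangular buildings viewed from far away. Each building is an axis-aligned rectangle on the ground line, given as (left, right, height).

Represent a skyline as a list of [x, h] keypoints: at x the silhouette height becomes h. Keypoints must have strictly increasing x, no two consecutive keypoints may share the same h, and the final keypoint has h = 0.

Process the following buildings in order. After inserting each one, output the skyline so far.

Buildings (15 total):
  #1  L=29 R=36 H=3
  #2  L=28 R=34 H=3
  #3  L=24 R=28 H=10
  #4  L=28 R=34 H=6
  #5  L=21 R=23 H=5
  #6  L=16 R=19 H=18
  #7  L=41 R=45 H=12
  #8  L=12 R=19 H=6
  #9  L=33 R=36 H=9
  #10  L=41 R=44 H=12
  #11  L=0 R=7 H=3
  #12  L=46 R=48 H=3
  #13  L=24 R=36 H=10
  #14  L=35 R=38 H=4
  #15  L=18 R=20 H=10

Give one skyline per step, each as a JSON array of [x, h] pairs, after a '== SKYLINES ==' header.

== SKYLINES ==
[[29,3],[36,0]]
[[28,3],[36,0]]
[[24,10],[28,3],[36,0]]
[[24,10],[28,6],[34,3],[36,0]]
[[21,5],[23,0],[24,10],[28,6],[34,3],[36,0]]
[[16,18],[19,0],[21,5],[23,0],[24,10],[28,6],[34,3],[36,0]]
[[16,18],[19,0],[21,5],[23,0],[24,10],[28,6],[34,3],[36,0],[41,12],[45,0]]
[[12,6],[16,18],[19,0],[21,5],[23,0],[24,10],[28,6],[34,3],[36,0],[41,12],[45,0]]
[[12,6],[16,18],[19,0],[21,5],[23,0],[24,10],[28,6],[33,9],[36,0],[41,12],[45,0]]
[[12,6],[16,18],[19,0],[21,5],[23,0],[24,10],[28,6],[33,9],[36,0],[41,12],[45,0]]
[[0,3],[7,0],[12,6],[16,18],[19,0],[21,5],[23,0],[24,10],[28,6],[33,9],[36,0],[41,12],[45,0]]
[[0,3],[7,0],[12,6],[16,18],[19,0],[21,5],[23,0],[24,10],[28,6],[33,9],[36,0],[41,12],[45,0],[46,3],[48,0]]
[[0,3],[7,0],[12,6],[16,18],[19,0],[21,5],[23,0],[24,10],[36,0],[41,12],[45,0],[46,3],[48,0]]
[[0,3],[7,0],[12,6],[16,18],[19,0],[21,5],[23,0],[24,10],[36,4],[38,0],[41,12],[45,0],[46,3],[48,0]]
[[0,3],[7,0],[12,6],[16,18],[19,10],[20,0],[21,5],[23,0],[24,10],[36,4],[38,0],[41,12],[45,0],[46,3],[48,0]]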